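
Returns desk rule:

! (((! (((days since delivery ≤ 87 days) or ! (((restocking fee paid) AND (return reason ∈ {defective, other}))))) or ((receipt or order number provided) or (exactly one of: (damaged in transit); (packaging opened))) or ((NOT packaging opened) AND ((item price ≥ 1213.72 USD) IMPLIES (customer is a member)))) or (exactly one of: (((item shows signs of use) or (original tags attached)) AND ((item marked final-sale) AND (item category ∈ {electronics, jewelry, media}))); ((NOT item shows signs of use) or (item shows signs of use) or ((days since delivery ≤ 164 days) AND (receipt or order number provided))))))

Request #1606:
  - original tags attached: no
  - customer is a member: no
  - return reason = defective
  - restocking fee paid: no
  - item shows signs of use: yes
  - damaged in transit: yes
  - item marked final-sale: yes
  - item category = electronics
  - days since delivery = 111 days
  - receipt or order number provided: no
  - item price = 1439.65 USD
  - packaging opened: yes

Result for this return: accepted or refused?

Accepted

Atomic conditions:
  days since delivery ≤ 87 days: 111 ≤ 87 is false
  restocking fee paid: no → false
  return reason ∈ {defective, other}: defective is in the set → true
  receipt or order number provided: no → false
  damaged in transit: yes → true
  packaging opened: yes → true
  NOT packaging opened: yes → false
  item price ≥ 1213.72 USD: 1439.65 ≥ 1213.72 is true
  customer is a member: no → false
  item shows signs of use: yes → true
  original tags attached: no → false
  item marked final-sale: yes → true
  item category ∈ {electronics, jewelry, media}: electronics is in the set → true
  NOT item shows signs of use: yes → false
  days since delivery ≤ 164 days: 111 ≤ 164 is true
Combine:
[1.1.1.1.2.1] false AND true = false
[1.1.1.1.2] NOT false = true
[1.1.1.1] false OR true = true
[1.1.1] NOT true = false
[1.1.2.2] exactly-one(true, true) = false
[1.1.2] false OR false = false
[1.1.3.2] true → false = false
[1.1.3] false AND false = false
[1.1] false OR false OR false = false
[1.2.1.1] true OR false = true
[1.2.1.2] true AND true = true
[1.2.1] true AND true = true
[1.2.2.3] true AND false = false
[1.2.2] false OR true OR false = true
[1.2] exactly-one(true, true) = false
[1] false OR false = false
[root] NOT false = true
Overall: true → accepted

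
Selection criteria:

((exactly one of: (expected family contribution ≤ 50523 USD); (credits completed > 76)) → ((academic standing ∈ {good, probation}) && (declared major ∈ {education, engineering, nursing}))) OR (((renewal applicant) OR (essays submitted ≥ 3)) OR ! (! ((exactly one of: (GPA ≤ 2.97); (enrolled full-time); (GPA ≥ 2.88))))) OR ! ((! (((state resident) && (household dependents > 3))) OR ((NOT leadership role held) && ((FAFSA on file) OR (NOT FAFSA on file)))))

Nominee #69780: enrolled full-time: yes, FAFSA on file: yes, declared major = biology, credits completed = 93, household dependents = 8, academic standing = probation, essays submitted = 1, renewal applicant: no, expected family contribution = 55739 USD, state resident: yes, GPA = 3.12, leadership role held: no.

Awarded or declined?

Declined

Atomic conditions:
  expected family contribution ≤ 50523 USD: 55739 ≤ 50523 is false
  credits completed > 76: 93 > 76 is true
  academic standing ∈ {good, probation}: probation is in the set → true
  declared major ∈ {education, engineering, nursing}: biology is not in the set → false
  renewal applicant: no → false
  essays submitted ≥ 3: 1 ≥ 3 is false
  GPA ≤ 2.97: 3.12 ≤ 2.97 is false
  enrolled full-time: yes → true
  GPA ≥ 2.88: 3.12 ≥ 2.88 is true
  state resident: yes → true
  household dependents > 3: 8 > 3 is true
  NOT leadership role held: no → true
  FAFSA on file: yes → true
  NOT FAFSA on file: yes → false
Combine:
[1.1] exactly-one(false, true) = true
[1.2] true AND false = false
[1] true → false = false
[2.1] false OR false = false
[2.2.1.1] exactly-one(false, true, true) = false
[2.2.1] NOT false = true
[2.2] NOT true = false
[2] false OR false = false
[3.1.1.1] true AND true = true
[3.1.1] NOT true = false
[3.1.2.2] true OR false = true
[3.1.2] true AND true = true
[3.1] false OR true = true
[3] NOT true = false
[root] false OR false OR false = false
Overall: false → declined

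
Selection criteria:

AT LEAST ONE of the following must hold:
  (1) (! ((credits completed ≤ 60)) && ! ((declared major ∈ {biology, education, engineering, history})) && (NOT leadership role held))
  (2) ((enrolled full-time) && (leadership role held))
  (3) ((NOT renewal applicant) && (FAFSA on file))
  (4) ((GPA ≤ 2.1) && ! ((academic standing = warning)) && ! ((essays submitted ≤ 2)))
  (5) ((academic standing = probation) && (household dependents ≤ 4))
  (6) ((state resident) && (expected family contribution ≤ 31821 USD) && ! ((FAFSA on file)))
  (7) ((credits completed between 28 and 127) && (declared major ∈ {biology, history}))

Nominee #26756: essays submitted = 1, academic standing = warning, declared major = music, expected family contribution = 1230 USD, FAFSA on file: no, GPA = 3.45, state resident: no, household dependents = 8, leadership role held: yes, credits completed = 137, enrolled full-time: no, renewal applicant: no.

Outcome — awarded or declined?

Atomic conditions:
  credits completed ≤ 60: 137 ≤ 60 is false
  declared major ∈ {biology, education, engineering, history}: music is not in the set → false
  NOT leadership role held: yes → false
  enrolled full-time: no → false
  leadership role held: yes → true
  NOT renewal applicant: no → true
  FAFSA on file: no → false
  GPA ≤ 2.1: 3.45 ≤ 2.1 is false
  academic standing = warning: warning == warning is true
  essays submitted ≤ 2: 1 ≤ 2 is true
  academic standing = probation: warning == probation is false
  household dependents ≤ 4: 8 ≤ 4 is false
  state resident: no → false
  expected family contribution ≤ 31821 USD: 1230 ≤ 31821 is true
  credits completed between 28 and 127: 137 in [28, 127] is false
  declared major ∈ {biology, history}: music is not in the set → false
Combine:
[1.1] NOT false = true
[1.2] NOT false = true
[1] true AND true AND false = false
[2] false AND true = false
[3] true AND false = false
[4.2] NOT true = false
[4.3] NOT true = false
[4] false AND false AND false = false
[5] false AND false = false
[6.3] NOT false = true
[6] false AND true AND true = false
[7] false AND false = false
[root] false OR false OR false OR false OR false OR false OR false = false
Overall: false → declined

Declined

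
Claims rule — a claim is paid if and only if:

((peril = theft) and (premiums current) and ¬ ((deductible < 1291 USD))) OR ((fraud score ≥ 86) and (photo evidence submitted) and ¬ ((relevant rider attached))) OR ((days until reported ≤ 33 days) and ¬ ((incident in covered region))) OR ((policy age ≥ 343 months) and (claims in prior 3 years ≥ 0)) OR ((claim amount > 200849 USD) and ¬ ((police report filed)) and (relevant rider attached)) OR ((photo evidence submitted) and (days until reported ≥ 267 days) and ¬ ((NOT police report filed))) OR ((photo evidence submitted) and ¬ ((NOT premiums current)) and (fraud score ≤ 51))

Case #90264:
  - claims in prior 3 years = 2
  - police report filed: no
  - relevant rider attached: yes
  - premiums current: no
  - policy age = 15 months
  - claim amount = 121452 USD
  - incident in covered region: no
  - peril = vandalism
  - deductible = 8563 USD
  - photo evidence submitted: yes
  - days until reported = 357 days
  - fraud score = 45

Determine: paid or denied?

Atomic conditions:
  peril = theft: vandalism == theft is false
  premiums current: no → false
  deductible < 1291 USD: 8563 < 1291 is false
  fraud score ≥ 86: 45 ≥ 86 is false
  photo evidence submitted: yes → true
  relevant rider attached: yes → true
  days until reported ≤ 33 days: 357 ≤ 33 is false
  incident in covered region: no → false
  policy age ≥ 343 months: 15 ≥ 343 is false
  claims in prior 3 years ≥ 0: 2 ≥ 0 is true
  claim amount > 200849 USD: 121452 > 200849 is false
  police report filed: no → false
  days until reported ≥ 267 days: 357 ≥ 267 is true
  NOT police report filed: no → true
  NOT premiums current: no → true
  fraud score ≤ 51: 45 ≤ 51 is true
Combine:
[1.3] NOT false = true
[1] false AND false AND true = false
[2.3] NOT true = false
[2] false AND true AND false = false
[3.2] NOT false = true
[3] false AND true = false
[4] false AND true = false
[5.2] NOT false = true
[5] false AND true AND true = false
[6.3] NOT true = false
[6] true AND true AND false = false
[7.2] NOT true = false
[7] true AND false AND true = false
[root] false OR false OR false OR false OR false OR false OR false = false
Overall: false → denied

Denied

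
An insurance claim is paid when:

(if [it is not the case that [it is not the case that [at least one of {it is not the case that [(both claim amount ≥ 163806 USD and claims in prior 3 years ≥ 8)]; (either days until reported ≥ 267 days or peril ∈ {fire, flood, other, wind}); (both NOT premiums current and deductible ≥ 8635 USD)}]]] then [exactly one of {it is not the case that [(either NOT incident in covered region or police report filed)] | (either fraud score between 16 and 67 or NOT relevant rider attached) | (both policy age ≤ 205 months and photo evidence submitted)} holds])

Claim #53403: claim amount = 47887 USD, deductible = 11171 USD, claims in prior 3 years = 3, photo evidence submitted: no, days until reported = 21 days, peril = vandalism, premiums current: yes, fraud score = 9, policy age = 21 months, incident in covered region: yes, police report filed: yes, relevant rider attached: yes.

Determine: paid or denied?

Atomic conditions:
  claim amount ≥ 163806 USD: 47887 ≥ 163806 is false
  claims in prior 3 years ≥ 8: 3 ≥ 8 is false
  days until reported ≥ 267 days: 21 ≥ 267 is false
  peril ∈ {fire, flood, other, wind}: vandalism is not in the set → false
  NOT premiums current: yes → false
  deductible ≥ 8635 USD: 11171 ≥ 8635 is true
  NOT incident in covered region: yes → false
  police report filed: yes → true
  fraud score between 16 and 67: 9 in [16, 67] is false
  NOT relevant rider attached: yes → false
  policy age ≤ 205 months: 21 ≤ 205 is true
  photo evidence submitted: no → false
Combine:
[1.1.1.1.1] false AND false = false
[1.1.1.1] NOT false = true
[1.1.1.2] false OR false = false
[1.1.1.3] false AND true = false
[1.1.1] true OR false OR false = true
[1.1] NOT true = false
[1] NOT false = true
[2.1.1] false OR true = true
[2.1] NOT true = false
[2.2] false OR false = false
[2.3] true AND false = false
[2] exactly-one(false, false, false) = false
[root] true → false = false
Overall: false → denied

Denied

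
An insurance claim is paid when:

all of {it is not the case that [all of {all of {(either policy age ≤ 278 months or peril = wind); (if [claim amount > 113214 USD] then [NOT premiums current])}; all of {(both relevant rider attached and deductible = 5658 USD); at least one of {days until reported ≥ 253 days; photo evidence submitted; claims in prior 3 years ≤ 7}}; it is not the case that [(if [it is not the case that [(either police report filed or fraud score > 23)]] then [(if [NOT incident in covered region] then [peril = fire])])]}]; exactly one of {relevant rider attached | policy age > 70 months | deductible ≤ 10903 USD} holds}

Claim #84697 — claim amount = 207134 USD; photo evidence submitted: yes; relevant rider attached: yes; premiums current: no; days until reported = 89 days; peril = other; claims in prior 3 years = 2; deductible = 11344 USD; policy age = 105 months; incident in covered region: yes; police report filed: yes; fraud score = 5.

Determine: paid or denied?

Atomic conditions:
  policy age ≤ 278 months: 105 ≤ 278 is true
  peril = wind: other == wind is false
  claim amount > 113214 USD: 207134 > 113214 is true
  NOT premiums current: no → true
  relevant rider attached: yes → true
  deductible = 5658 USD: 11344 == 5658 is false
  days until reported ≥ 253 days: 89 ≥ 253 is false
  photo evidence submitted: yes → true
  claims in prior 3 years ≤ 7: 2 ≤ 7 is true
  police report filed: yes → true
  fraud score > 23: 5 > 23 is false
  NOT incident in covered region: yes → false
  peril = fire: other == fire is false
  policy age > 70 months: 105 > 70 is true
  deductible ≤ 10903 USD: 11344 ≤ 10903 is false
Combine:
[1.1.1.1] true OR false = true
[1.1.1.2] true → true = true
[1.1.1] true AND true = true
[1.1.2.1] true AND false = false
[1.1.2.2] false OR true OR true = true
[1.1.2] false AND true = false
[1.1.3.1.1.1] true OR false = true
[1.1.3.1.1] NOT true = false
[1.1.3.1.2] false → false (antecedent false ⇒ implication holds) = true
[1.1.3.1] false → true (antecedent false ⇒ implication holds) = true
[1.1.3] NOT true = false
[1.1] true AND false AND false = false
[1] NOT false = true
[2] exactly-one(true, true, false) = false
[root] true AND false = false
Overall: false → denied

Denied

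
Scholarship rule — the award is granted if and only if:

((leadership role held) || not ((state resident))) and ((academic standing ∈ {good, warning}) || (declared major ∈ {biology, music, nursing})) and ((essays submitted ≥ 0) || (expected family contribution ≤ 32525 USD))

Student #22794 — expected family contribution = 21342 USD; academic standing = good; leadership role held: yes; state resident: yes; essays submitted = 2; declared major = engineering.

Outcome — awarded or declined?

Awarded

Atomic conditions:
  leadership role held: yes → true
  state resident: yes → true
  academic standing ∈ {good, warning}: good is in the set → true
  declared major ∈ {biology, music, nursing}: engineering is not in the set → false
  essays submitted ≥ 0: 2 ≥ 0 is true
  expected family contribution ≤ 32525 USD: 21342 ≤ 32525 is true
Combine:
[1.2] NOT true = false
[1] true OR false = true
[2] true OR false = true
[3] true OR true = true
[root] true AND true AND true = true
Overall: true → awarded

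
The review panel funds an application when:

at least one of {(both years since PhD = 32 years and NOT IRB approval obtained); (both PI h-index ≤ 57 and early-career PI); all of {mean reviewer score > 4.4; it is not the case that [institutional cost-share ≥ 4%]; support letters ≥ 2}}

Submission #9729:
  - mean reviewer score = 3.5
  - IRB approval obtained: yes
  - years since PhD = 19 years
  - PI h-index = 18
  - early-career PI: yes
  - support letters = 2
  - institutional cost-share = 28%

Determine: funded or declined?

Atomic conditions:
  years since PhD = 32 years: 19 == 32 is false
  NOT IRB approval obtained: yes → false
  PI h-index ≤ 57: 18 ≤ 57 is true
  early-career PI: yes → true
  mean reviewer score > 4.4: 3.5 > 4.4 is false
  institutional cost-share ≥ 4%: 28 ≥ 4 is true
  support letters ≥ 2: 2 ≥ 2 is true
Combine:
[1] false AND false = false
[2] true AND true = true
[3.2] NOT true = false
[3] false AND false AND true = false
[root] false OR true OR false = true
Overall: true → funded

Funded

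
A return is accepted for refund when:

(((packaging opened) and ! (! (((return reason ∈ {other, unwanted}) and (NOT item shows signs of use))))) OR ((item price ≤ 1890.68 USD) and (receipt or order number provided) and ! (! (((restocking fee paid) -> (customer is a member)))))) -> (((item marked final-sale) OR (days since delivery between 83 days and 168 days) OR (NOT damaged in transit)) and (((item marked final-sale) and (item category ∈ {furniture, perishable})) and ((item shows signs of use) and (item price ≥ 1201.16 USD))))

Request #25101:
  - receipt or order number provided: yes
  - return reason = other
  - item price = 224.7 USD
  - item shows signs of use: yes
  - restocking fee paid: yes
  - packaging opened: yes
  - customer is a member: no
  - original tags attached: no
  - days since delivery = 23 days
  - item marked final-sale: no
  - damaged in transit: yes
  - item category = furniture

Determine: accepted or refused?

Accepted

Atomic conditions:
  packaging opened: yes → true
  return reason ∈ {other, unwanted}: other is in the set → true
  NOT item shows signs of use: yes → false
  item price ≤ 1890.68 USD: 224.7 ≤ 1890.68 is true
  receipt or order number provided: yes → true
  restocking fee paid: yes → true
  customer is a member: no → false
  item marked final-sale: no → false
  days since delivery between 83 days and 168 days: 23 in [83, 168] is false
  NOT damaged in transit: yes → false
  item category ∈ {furniture, perishable}: furniture is in the set → true
  item shows signs of use: yes → true
  item price ≥ 1201.16 USD: 224.7 ≥ 1201.16 is false
Combine:
[1.1.2.1.1] true AND false = false
[1.1.2.1] NOT false = true
[1.1.2] NOT true = false
[1.1] true AND false = false
[1.2.3.1.1] true → false = false
[1.2.3.1] NOT false = true
[1.2.3] NOT true = false
[1.2] true AND true AND false = false
[1] false OR false = false
[2.1] false OR false OR false = false
[2.2.1] false AND true = false
[2.2.2] true AND false = false
[2.2] false AND false = false
[2] false AND false = false
[root] false → false (antecedent false ⇒ implication holds) = true
Overall: true → accepted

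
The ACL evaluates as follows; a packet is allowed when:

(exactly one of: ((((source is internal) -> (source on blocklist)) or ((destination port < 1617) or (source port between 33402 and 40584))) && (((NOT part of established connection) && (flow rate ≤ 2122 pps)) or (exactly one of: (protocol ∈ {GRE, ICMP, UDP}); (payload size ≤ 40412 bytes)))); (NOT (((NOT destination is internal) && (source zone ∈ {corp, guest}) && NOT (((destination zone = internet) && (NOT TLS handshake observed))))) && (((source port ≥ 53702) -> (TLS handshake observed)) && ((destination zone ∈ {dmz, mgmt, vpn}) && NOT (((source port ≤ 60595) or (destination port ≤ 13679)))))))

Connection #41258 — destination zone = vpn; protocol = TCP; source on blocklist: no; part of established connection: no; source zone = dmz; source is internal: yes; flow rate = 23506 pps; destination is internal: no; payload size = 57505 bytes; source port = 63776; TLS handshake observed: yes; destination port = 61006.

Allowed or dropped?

Atomic conditions:
  source is internal: yes → true
  source on blocklist: no → false
  destination port < 1617: 61006 < 1617 is false
  source port between 33402 and 40584: 63776 in [33402, 40584] is false
  NOT part of established connection: no → true
  flow rate ≤ 2122 pps: 23506 ≤ 2122 is false
  protocol ∈ {GRE, ICMP, UDP}: TCP is not in the set → false
  payload size ≤ 40412 bytes: 57505 ≤ 40412 is false
  NOT destination is internal: no → true
  source zone ∈ {corp, guest}: dmz is not in the set → false
  destination zone = internet: vpn == internet is false
  NOT TLS handshake observed: yes → false
  source port ≥ 53702: 63776 ≥ 53702 is true
  TLS handshake observed: yes → true
  destination zone ∈ {dmz, mgmt, vpn}: vpn is in the set → true
  source port ≤ 60595: 63776 ≤ 60595 is false
  destination port ≤ 13679: 61006 ≤ 13679 is false
Combine:
[1.1.1] true → false = false
[1.1.2] false OR false = false
[1.1] false OR false = false
[1.2.1] true AND false = false
[1.2.2] exactly-one(false, false) = false
[1.2] false OR false = false
[1] false AND false = false
[2.1.1.3.1] false AND false = false
[2.1.1.3] NOT false = true
[2.1.1] true AND false AND true = false
[2.1] NOT false = true
[2.2.1] true → true = true
[2.2.2.2.1] false OR false = false
[2.2.2.2] NOT false = true
[2.2.2] true AND true = true
[2.2] true AND true = true
[2] true AND true = true
[root] exactly-one(false, true) = true
Overall: true → allowed

Allowed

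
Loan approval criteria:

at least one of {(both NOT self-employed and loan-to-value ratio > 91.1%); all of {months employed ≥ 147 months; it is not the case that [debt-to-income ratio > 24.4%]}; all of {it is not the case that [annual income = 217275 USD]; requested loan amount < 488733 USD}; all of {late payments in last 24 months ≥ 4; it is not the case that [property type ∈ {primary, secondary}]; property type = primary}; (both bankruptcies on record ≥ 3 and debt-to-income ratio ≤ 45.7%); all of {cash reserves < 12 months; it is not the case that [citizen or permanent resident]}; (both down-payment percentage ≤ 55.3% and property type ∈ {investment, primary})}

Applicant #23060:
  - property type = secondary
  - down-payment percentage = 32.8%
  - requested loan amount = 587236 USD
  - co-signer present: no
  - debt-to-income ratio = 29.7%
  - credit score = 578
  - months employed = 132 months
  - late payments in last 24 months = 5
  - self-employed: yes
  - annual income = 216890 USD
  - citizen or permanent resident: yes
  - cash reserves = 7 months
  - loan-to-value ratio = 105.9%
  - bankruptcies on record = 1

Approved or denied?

Denied

Atomic conditions:
  NOT self-employed: yes → false
  loan-to-value ratio > 91.1%: 105.9 > 91.1 is true
  months employed ≥ 147 months: 132 ≥ 147 is false
  debt-to-income ratio > 24.4%: 29.7 > 24.4 is true
  annual income = 217275 USD: 216890 == 217275 is false
  requested loan amount < 488733 USD: 587236 < 488733 is false
  late payments in last 24 months ≥ 4: 5 ≥ 4 is true
  property type ∈ {primary, secondary}: secondary is in the set → true
  property type = primary: secondary == primary is false
  bankruptcies on record ≥ 3: 1 ≥ 3 is false
  debt-to-income ratio ≤ 45.7%: 29.7 ≤ 45.7 is true
  cash reserves < 12 months: 7 < 12 is true
  citizen or permanent resident: yes → true
  down-payment percentage ≤ 55.3%: 32.8 ≤ 55.3 is true
  property type ∈ {investment, primary}: secondary is not in the set → false
Combine:
[1] false AND true = false
[2.2] NOT true = false
[2] false AND false = false
[3.1] NOT false = true
[3] true AND false = false
[4.2] NOT true = false
[4] true AND false AND false = false
[5] false AND true = false
[6.2] NOT true = false
[6] true AND false = false
[7] true AND false = false
[root] false OR false OR false OR false OR false OR false OR false = false
Overall: false → denied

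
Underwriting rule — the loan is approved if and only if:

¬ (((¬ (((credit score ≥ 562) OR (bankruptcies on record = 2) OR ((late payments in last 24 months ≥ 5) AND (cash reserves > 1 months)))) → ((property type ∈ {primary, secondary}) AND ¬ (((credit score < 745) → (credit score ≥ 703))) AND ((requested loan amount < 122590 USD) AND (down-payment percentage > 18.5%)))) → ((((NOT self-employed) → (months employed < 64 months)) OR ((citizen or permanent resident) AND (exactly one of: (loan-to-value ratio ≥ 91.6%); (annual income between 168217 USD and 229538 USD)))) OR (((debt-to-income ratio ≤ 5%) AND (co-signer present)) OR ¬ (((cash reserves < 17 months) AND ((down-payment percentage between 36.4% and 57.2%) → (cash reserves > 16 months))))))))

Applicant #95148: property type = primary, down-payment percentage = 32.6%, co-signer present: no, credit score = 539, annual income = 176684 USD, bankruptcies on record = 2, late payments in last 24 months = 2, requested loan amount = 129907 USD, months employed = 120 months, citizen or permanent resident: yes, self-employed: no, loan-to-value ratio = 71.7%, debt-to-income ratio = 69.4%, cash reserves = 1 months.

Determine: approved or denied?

Denied

Atomic conditions:
  credit score ≥ 562: 539 ≥ 562 is false
  bankruptcies on record = 2: 2 == 2 is true
  late payments in last 24 months ≥ 5: 2 ≥ 5 is false
  cash reserves > 1 months: 1 > 1 is false
  property type ∈ {primary, secondary}: primary is in the set → true
  credit score < 745: 539 < 745 is true
  credit score ≥ 703: 539 ≥ 703 is false
  requested loan amount < 122590 USD: 129907 < 122590 is false
  down-payment percentage > 18.5%: 32.6 > 18.5 is true
  NOT self-employed: no → true
  months employed < 64 months: 120 < 64 is false
  citizen or permanent resident: yes → true
  loan-to-value ratio ≥ 91.6%: 71.7 ≥ 91.6 is false
  annual income between 168217 USD and 229538 USD: 176684 in [168217, 229538] is true
  debt-to-income ratio ≤ 5%: 69.4 ≤ 5 is false
  co-signer present: no → false
  cash reserves < 17 months: 1 < 17 is true
  down-payment percentage between 36.4% and 57.2%: 32.6 in [36.4, 57.2] is false
  cash reserves > 16 months: 1 > 16 is false
Combine:
[1.1.1.1.3] false AND false = false
[1.1.1.1] false OR true OR false = true
[1.1.1] NOT true = false
[1.1.2.2.1] true → false = false
[1.1.2.2] NOT false = true
[1.1.2.3] false AND true = false
[1.1.2] true AND true AND false = false
[1.1] false → false (antecedent false ⇒ implication holds) = true
[1.2.1.1] true → false = false
[1.2.1.2.2] exactly-one(false, true) = true
[1.2.1.2] true AND true = true
[1.2.1] false OR true = true
[1.2.2.1] false AND false = false
[1.2.2.2.1.2] false → false (antecedent false ⇒ implication holds) = true
[1.2.2.2.1] true AND true = true
[1.2.2.2] NOT true = false
[1.2.2] false OR false = false
[1.2] true OR false = true
[1] true → true = true
[root] NOT true = false
Overall: false → denied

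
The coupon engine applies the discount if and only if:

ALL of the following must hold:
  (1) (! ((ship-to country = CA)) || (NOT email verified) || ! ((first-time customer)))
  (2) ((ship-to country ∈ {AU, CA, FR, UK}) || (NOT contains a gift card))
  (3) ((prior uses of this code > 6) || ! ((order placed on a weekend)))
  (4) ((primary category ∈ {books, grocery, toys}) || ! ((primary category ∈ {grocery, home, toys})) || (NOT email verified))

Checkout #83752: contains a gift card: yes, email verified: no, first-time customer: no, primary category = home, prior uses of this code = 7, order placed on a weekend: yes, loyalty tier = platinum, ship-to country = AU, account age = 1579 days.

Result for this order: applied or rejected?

Atomic conditions:
  ship-to country = CA: AU == CA is false
  NOT email verified: no → true
  first-time customer: no → false
  ship-to country ∈ {AU, CA, FR, UK}: AU is in the set → true
  NOT contains a gift card: yes → false
  prior uses of this code > 6: 7 > 6 is true
  order placed on a weekend: yes → true
  primary category ∈ {books, grocery, toys}: home is not in the set → false
  primary category ∈ {grocery, home, toys}: home is in the set → true
Combine:
[1.1] NOT false = true
[1.3] NOT false = true
[1] true OR true OR true = true
[2] true OR false = true
[3.2] NOT true = false
[3] true OR false = true
[4.2] NOT true = false
[4] false OR false OR true = true
[root] true AND true AND true AND true = true
Overall: true → applied

Applied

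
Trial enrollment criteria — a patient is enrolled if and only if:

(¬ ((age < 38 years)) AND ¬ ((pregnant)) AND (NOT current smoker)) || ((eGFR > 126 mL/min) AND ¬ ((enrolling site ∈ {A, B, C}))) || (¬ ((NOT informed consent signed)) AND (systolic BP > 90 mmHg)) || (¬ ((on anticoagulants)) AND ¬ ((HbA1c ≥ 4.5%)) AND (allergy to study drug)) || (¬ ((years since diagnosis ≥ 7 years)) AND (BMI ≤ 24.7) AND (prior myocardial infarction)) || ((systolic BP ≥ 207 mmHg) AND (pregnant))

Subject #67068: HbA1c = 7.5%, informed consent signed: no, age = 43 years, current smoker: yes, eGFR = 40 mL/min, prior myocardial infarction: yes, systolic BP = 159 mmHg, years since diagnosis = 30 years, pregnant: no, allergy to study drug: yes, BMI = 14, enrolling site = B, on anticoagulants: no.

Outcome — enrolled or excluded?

Atomic conditions:
  age < 38 years: 43 < 38 is false
  pregnant: no → false
  NOT current smoker: yes → false
  eGFR > 126 mL/min: 40 > 126 is false
  enrolling site ∈ {A, B, C}: B is in the set → true
  NOT informed consent signed: no → true
  systolic BP > 90 mmHg: 159 > 90 is true
  on anticoagulants: no → false
  HbA1c ≥ 4.5%: 7.5 ≥ 4.5 is true
  allergy to study drug: yes → true
  years since diagnosis ≥ 7 years: 30 ≥ 7 is true
  BMI ≤ 24.7: 14 ≤ 24.7 is true
  prior myocardial infarction: yes → true
  systolic BP ≥ 207 mmHg: 159 ≥ 207 is false
Combine:
[1.1] NOT false = true
[1.2] NOT false = true
[1] true AND true AND false = false
[2.2] NOT true = false
[2] false AND false = false
[3.1] NOT true = false
[3] false AND true = false
[4.1] NOT false = true
[4.2] NOT true = false
[4] true AND false AND true = false
[5.1] NOT true = false
[5] false AND true AND true = false
[6] false AND false = false
[root] false OR false OR false OR false OR false OR false = false
Overall: false → excluded

Excluded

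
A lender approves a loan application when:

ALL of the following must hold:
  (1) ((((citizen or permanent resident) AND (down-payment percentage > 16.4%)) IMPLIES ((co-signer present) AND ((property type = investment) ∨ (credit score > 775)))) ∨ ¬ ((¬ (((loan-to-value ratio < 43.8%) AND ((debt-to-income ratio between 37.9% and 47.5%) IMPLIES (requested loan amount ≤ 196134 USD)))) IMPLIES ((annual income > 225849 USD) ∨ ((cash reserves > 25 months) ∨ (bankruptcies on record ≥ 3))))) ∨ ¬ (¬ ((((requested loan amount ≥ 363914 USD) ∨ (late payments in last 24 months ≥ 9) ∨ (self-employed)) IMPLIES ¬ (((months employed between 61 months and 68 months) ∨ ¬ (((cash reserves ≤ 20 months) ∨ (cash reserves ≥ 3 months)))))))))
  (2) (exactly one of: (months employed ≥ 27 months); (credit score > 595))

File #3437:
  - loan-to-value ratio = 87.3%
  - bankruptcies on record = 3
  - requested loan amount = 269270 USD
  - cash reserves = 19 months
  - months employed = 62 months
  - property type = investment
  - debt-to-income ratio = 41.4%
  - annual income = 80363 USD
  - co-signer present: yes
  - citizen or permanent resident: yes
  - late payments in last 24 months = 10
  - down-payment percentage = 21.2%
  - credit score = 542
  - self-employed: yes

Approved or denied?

Atomic conditions:
  citizen or permanent resident: yes → true
  down-payment percentage > 16.4%: 21.2 > 16.4 is true
  co-signer present: yes → true
  property type = investment: investment == investment is true
  credit score > 775: 542 > 775 is false
  loan-to-value ratio < 43.8%: 87.3 < 43.8 is false
  debt-to-income ratio between 37.9% and 47.5%: 41.4 in [37.9, 47.5] is true
  requested loan amount ≤ 196134 USD: 269270 ≤ 196134 is false
  annual income > 225849 USD: 80363 > 225849 is false
  cash reserves > 25 months: 19 > 25 is false
  bankruptcies on record ≥ 3: 3 ≥ 3 is true
  requested loan amount ≥ 363914 USD: 269270 ≥ 363914 is false
  late payments in last 24 months ≥ 9: 10 ≥ 9 is true
  self-employed: yes → true
  months employed between 61 months and 68 months: 62 in [61, 68] is true
  cash reserves ≤ 20 months: 19 ≤ 20 is true
  cash reserves ≥ 3 months: 19 ≥ 3 is true
  months employed ≥ 27 months: 62 ≥ 27 is true
  credit score > 595: 542 > 595 is false
Combine:
[1.1.1] true AND true = true
[1.1.2.2] true OR false = true
[1.1.2] true AND true = true
[1.1] true → true = true
[1.2.1.1.1.2] true → false = false
[1.2.1.1.1] false AND false = false
[1.2.1.1] NOT false = true
[1.2.1.2.2] false OR true = true
[1.2.1.2] false OR true = true
[1.2.1] true → true = true
[1.2] NOT true = false
[1.3.1.1.1] false OR true OR true = true
[1.3.1.1.2.1.2.1] true OR true = true
[1.3.1.1.2.1.2] NOT true = false
[1.3.1.1.2.1] true OR false = true
[1.3.1.1.2] NOT true = false
[1.3.1.1] true → false = false
[1.3.1] NOT false = true
[1.3] NOT true = false
[1] true OR false OR false = true
[2] exactly-one(true, false) = true
[root] true AND true = true
Overall: true → approved

Approved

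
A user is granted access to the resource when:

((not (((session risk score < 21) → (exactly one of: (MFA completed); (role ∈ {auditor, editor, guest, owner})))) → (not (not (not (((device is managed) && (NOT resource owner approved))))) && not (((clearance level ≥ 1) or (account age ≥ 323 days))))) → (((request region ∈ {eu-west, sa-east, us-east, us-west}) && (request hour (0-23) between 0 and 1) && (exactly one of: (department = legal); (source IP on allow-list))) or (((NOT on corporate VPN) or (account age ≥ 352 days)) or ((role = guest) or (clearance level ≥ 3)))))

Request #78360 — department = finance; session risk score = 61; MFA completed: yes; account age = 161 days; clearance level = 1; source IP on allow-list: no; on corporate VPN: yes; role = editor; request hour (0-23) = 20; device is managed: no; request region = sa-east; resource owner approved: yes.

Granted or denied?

Denied

Atomic conditions:
  session risk score < 21: 61 < 21 is false
  MFA completed: yes → true
  role ∈ {auditor, editor, guest, owner}: editor is in the set → true
  device is managed: no → false
  NOT resource owner approved: yes → false
  clearance level ≥ 1: 1 ≥ 1 is true
  account age ≥ 323 days: 161 ≥ 323 is false
  request region ∈ {eu-west, sa-east, us-east, us-west}: sa-east is in the set → true
  request hour (0-23) between 0 and 1: 20 in [0, 1] is false
  department = legal: finance == legal is false
  source IP on allow-list: no → false
  NOT on corporate VPN: yes → false
  account age ≥ 352 days: 161 ≥ 352 is false
  role = guest: editor == guest is false
  clearance level ≥ 3: 1 ≥ 3 is false
Combine:
[1.1.1.2] exactly-one(true, true) = false
[1.1.1] false → false (antecedent false ⇒ implication holds) = true
[1.1] NOT true = false
[1.2.1.1.1.1] false AND false = false
[1.2.1.1.1] NOT false = true
[1.2.1.1] NOT true = false
[1.2.1] NOT false = true
[1.2.2.1] true OR false = true
[1.2.2] NOT true = false
[1.2] true AND false = false
[1] false → false (antecedent false ⇒ implication holds) = true
[2.1.3] exactly-one(false, false) = false
[2.1] true AND false AND false = false
[2.2.1] false OR false = false
[2.2.2] false OR false = false
[2.2] false OR false = false
[2] false OR false = false
[root] true → false = false
Overall: false → denied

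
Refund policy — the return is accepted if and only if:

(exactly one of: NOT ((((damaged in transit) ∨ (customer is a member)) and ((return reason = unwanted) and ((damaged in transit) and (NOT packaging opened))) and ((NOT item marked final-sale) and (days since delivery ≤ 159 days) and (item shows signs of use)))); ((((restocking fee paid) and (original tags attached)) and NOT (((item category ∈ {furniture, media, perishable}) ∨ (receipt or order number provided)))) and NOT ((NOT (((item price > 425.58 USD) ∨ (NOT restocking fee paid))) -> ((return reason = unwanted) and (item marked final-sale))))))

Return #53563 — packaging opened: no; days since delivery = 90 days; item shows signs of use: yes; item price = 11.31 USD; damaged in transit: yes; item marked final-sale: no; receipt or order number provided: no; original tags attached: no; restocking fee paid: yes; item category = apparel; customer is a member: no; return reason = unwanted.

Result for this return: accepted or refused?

Refused

Atomic conditions:
  damaged in transit: yes → true
  customer is a member: no → false
  return reason = unwanted: unwanted == unwanted is true
  NOT packaging opened: no → true
  NOT item marked final-sale: no → true
  days since delivery ≤ 159 days: 90 ≤ 159 is true
  item shows signs of use: yes → true
  restocking fee paid: yes → true
  original tags attached: no → false
  item category ∈ {furniture, media, perishable}: apparel is not in the set → false
  receipt or order number provided: no → false
  item price > 425.58 USD: 11.31 > 425.58 is false
  NOT restocking fee paid: yes → false
  item marked final-sale: no → false
Combine:
[1.1.1] true OR false = true
[1.1.2.2] true AND true = true
[1.1.2] true AND true = true
[1.1.3] true AND true AND true = true
[1.1] true AND true AND true = true
[1] NOT true = false
[2.1.1] true AND false = false
[2.1.2.1] false OR false = false
[2.1.2] NOT false = true
[2.1] false AND true = false
[2.2.1.1.1] false OR false = false
[2.2.1.1] NOT false = true
[2.2.1.2] true AND false = false
[2.2.1] true → false = false
[2.2] NOT false = true
[2] false AND true = false
[root] exactly-one(false, false) = false
Overall: false → refused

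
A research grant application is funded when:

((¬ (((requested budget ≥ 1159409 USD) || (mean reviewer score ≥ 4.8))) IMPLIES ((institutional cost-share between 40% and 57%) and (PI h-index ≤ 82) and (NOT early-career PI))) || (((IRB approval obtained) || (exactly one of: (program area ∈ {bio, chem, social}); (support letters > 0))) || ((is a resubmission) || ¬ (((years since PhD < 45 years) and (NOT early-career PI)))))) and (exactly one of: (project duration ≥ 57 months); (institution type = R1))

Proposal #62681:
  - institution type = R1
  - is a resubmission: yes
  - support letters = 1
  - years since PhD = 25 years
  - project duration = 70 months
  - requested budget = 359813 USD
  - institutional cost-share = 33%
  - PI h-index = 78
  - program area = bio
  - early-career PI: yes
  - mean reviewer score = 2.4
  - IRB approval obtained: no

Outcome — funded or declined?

Declined

Atomic conditions:
  requested budget ≥ 1159409 USD: 359813 ≥ 1159409 is false
  mean reviewer score ≥ 4.8: 2.4 ≥ 4.8 is false
  institutional cost-share between 40% and 57%: 33 in [40, 57] is false
  PI h-index ≤ 82: 78 ≤ 82 is true
  NOT early-career PI: yes → false
  IRB approval obtained: no → false
  program area ∈ {bio, chem, social}: bio is in the set → true
  support letters > 0: 1 > 0 is true
  is a resubmission: yes → true
  years since PhD < 45 years: 25 < 45 is true
  project duration ≥ 57 months: 70 ≥ 57 is true
  institution type = R1: R1 == R1 is true
Combine:
[1.1.1.1] false OR false = false
[1.1.1] NOT false = true
[1.1.2] false AND true AND false = false
[1.1] true → false = false
[1.2.1.2] exactly-one(true, true) = false
[1.2.1] false OR false = false
[1.2.2.2.1] true AND false = false
[1.2.2.2] NOT false = true
[1.2.2] true OR true = true
[1.2] false OR true = true
[1] false OR true = true
[2] exactly-one(true, true) = false
[root] true AND false = false
Overall: false → declined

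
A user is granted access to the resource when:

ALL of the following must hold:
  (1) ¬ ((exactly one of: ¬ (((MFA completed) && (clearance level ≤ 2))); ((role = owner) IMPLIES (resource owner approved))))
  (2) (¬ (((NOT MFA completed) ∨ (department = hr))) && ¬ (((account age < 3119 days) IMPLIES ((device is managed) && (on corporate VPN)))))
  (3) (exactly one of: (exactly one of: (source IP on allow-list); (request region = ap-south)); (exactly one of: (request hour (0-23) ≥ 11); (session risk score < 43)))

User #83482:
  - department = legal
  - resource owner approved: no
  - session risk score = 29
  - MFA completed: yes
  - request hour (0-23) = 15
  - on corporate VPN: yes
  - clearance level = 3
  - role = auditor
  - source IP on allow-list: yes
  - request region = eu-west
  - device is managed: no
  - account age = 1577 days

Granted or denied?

Granted

Atomic conditions:
  MFA completed: yes → true
  clearance level ≤ 2: 3 ≤ 2 is false
  role = owner: auditor == owner is false
  resource owner approved: no → false
  NOT MFA completed: yes → false
  department = hr: legal == hr is false
  account age < 3119 days: 1577 < 3119 is true
  device is managed: no → false
  on corporate VPN: yes → true
  source IP on allow-list: yes → true
  request region = ap-south: eu-west == ap-south is false
  request hour (0-23) ≥ 11: 15 ≥ 11 is true
  session risk score < 43: 29 < 43 is true
Combine:
[1.1.1.1] true AND false = false
[1.1.1] NOT false = true
[1.1.2] false → false (antecedent false ⇒ implication holds) = true
[1.1] exactly-one(true, true) = false
[1] NOT false = true
[2.1.1] false OR false = false
[2.1] NOT false = true
[2.2.1.2] false AND true = false
[2.2.1] true → false = false
[2.2] NOT false = true
[2] true AND true = true
[3.1] exactly-one(true, false) = true
[3.2] exactly-one(true, true) = false
[3] exactly-one(true, false) = true
[root] true AND true AND true = true
Overall: true → granted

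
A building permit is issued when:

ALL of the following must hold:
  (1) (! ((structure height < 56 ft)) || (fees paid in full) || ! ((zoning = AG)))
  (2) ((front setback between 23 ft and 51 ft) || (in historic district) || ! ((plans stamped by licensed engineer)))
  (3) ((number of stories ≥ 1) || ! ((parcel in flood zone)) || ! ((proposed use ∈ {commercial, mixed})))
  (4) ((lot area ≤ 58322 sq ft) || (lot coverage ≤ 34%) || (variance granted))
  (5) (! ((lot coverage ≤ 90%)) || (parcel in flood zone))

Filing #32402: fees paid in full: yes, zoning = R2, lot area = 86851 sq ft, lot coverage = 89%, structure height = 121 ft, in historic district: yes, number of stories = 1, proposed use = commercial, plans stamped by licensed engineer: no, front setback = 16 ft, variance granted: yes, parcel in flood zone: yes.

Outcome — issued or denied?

Issued

Atomic conditions:
  structure height < 56 ft: 121 < 56 is false
  fees paid in full: yes → true
  zoning = AG: R2 == AG is false
  front setback between 23 ft and 51 ft: 16 in [23, 51] is false
  in historic district: yes → true
  plans stamped by licensed engineer: no → false
  number of stories ≥ 1: 1 ≥ 1 is true
  parcel in flood zone: yes → true
  proposed use ∈ {commercial, mixed}: commercial is in the set → true
  lot area ≤ 58322 sq ft: 86851 ≤ 58322 is false
  lot coverage ≤ 34%: 89 ≤ 34 is false
  variance granted: yes → true
  lot coverage ≤ 90%: 89 ≤ 90 is true
Combine:
[1.1] NOT false = true
[1.3] NOT false = true
[1] true OR true OR true = true
[2.3] NOT false = true
[2] false OR true OR true = true
[3.2] NOT true = false
[3.3] NOT true = false
[3] true OR false OR false = true
[4] false OR false OR true = true
[5.1] NOT true = false
[5] false OR true = true
[root] true AND true AND true AND true AND true = true
Overall: true → issued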